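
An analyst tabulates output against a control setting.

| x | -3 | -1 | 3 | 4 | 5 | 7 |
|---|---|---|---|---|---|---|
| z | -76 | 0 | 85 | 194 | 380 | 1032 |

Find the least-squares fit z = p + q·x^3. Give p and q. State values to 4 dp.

AᵀA·[p, q]ᵀ = Aᵀz reads: 6·p + 531·q = 1615;  531·p + 138829·q = 418239.
Eliminating q: 138829·(row 1) − 531·(row 2) gives 551013·p = 138829·1615 − 531·418239 = 2123926, so p = 2123926/551013.
Then q = (418239 − 531·(2123926/551013))/138829 = 550623/183671.

p = 3.8546, q = 2.9979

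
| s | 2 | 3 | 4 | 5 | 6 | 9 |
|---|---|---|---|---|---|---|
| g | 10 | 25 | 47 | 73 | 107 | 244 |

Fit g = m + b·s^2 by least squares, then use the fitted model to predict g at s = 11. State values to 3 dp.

Compute the Gram sums: Σ1 = 6, Σs^2 = 171, Σs^2·s^2 = 8835.
And Σg = 506, Σs^2·g = 26458.
So XᵀX·[m, b]ᵀ = Xᵀg: [[6, 171]; [171, 8835]]·[m, b]ᵀ = [506, 26458]ᵀ.
Δ = 6·8835 − 171² = 23769.
m = (506·8835 − 171·26458)/23769 = -944/417; b = (6·26458 − 171·506)/23769 = 24074/7923.
At s = 11: ĝ = (-944/417)·(1) + (24074/7923)·(121) = 965006/2641.

ĝ = 365.394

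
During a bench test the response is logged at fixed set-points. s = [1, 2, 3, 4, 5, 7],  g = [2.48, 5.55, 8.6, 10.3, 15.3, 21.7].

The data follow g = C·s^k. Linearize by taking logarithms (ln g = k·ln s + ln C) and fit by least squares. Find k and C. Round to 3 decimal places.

With ln gᵢ as the transformed response and ln sᵢ as the regressor:
AᵀA = [[9.9861, 6.7334]; [6.7334, 6]], rhs = [17.1634, 12.9111]ᵀ  (here Σln s = 6.7334, Σ(ln s)² = 9.9861, Σln g = 12.9111, Σln s·ln g = 17.1634).
Slope k = (n·Σln s·ln g − Σln s·Σln g)/(n·Σ(ln s)² − (Σln s)²) = (6·17.1634 − 6.7334·12.9111)/14.5777 = 1.10062; ln C = (Σln g − k·Σln s)/n = 0.91670, so C = exp(0.91670) = 2.50103.

k = 1.101, C = 2.501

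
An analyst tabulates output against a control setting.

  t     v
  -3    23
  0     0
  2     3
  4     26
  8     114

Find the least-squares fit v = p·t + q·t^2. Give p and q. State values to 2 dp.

p = -1.72, q = 2.00

With design matrix X, XᵀX = [[93, 557]; [557, 4449]] and Xᵀv = [953, 7931]ᵀ.
det = 93·4449 − 557² = 103508.
p = (953·4449 − 557·7931)/103508 = -88835/51754; q = (93·7931 − 557·953)/103508 = 103381/51754.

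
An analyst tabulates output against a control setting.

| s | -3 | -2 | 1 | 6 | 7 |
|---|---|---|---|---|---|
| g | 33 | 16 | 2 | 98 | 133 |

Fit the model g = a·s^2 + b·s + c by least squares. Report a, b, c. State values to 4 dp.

Compute the Gram sums: Σs^2·s^2 = 3795, Σs^2·s = 525, Σs^2 = 99, Σs·s = 99, Σs = 9, Σ1 = 5.
For Aᵀg: Σs^2·g = 10408, Σs·g = 1390, Σg = 282.
Solving the 3×3 system (Gaussian elimination) gives a = 38935/13188, b = -22531/13188, c = 2241/2198.

a = 2.9523, b = -1.7084, c = 1.0196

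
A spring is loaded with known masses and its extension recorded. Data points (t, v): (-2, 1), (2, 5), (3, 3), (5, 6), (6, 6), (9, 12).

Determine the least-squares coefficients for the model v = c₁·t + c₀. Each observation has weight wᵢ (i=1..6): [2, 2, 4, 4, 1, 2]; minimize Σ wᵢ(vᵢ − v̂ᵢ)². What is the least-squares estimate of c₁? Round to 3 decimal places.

With design matrix M, MᵀWM = [[350, 56]; [56, 15]] and MᵀWv = [424, 78]ᵀ.
Determinant 350·15 − 56² = 2114.
c₁ = (424·15 − 56·78)/2114 = 996/1057; c₀ = (350·78 − 56·424)/2114 = 254/151.

c₁ = 0.942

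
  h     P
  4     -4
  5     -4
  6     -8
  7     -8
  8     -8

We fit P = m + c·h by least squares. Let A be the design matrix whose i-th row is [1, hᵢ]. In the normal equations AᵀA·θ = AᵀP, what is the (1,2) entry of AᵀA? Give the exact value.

30

Row 1 ↔ basis 1, column 2 ↔ basis h, so (AᵀA)_{1,2} = Σᵢ h = (1)·(4) + (1)·(5) + (1)·(6) + (1)·(7) + (1)·(8) = 30.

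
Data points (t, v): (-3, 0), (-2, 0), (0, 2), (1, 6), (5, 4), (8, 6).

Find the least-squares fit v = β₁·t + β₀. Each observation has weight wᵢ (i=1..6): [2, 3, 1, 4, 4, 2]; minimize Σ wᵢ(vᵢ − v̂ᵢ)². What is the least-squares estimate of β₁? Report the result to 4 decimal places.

β₁ = 0.4953

MᵀWM·[β₁, β₀]ᵀ = MᵀWv reads: 262·β₁ + 28·β₀ = 200;  28·β₁ + 16·β₀ = 54.
det = 262·16 − 28² = 3408.
β₁ = (200·16 − 28·54)/3408 = 211/426; β₀ = (262·54 − 28·200)/3408 = 2137/852.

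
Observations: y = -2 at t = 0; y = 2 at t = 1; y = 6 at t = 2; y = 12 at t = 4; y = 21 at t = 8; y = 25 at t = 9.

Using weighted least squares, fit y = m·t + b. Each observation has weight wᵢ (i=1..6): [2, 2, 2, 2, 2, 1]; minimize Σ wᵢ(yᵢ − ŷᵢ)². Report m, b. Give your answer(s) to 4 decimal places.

With design matrix A, AᵀWA = [[251, 39]; [39, 11]] and AᵀWy = [685, 103]ᵀ.
Eliminating b: 11·(row 1) − 39·(row 2) gives 1240·m = 11·685 − 39·103 = 3518, so m = 1759/620.
Then b = (103 − 39·(1759/620))/11 = -431/620.

m = 2.8371, b = -0.6952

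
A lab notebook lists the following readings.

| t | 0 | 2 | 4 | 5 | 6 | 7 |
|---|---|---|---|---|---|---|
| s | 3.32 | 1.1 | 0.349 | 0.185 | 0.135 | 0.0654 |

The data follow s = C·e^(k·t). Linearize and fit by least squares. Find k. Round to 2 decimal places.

k = -0.55

Linearized form: ln s = k·t + ln C. From the 6 transformed points,
Σt = 24.0000, Σ(t)² = 130.0000, Σln s = -6.1745, Σt·ln s = -43.5626.
Equations: 130.0000·k + 24.0000·ln C = -43.5626;  24.0000·k + 6·ln C = -6.1745.
Δ = 130.0000·6 − (24.0000)² = 204.0000; k = (-43.5626·6 − 24.0000·-6.1745)/204.0000 = -0.55484, ln C = (130.0000·-6.1745 − 24.0000·-43.5626)/204.0000 = 1.19027.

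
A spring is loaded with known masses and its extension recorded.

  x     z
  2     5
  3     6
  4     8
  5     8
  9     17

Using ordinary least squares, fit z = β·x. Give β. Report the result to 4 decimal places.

Sums needed: Σx·x = 135.
And Σx·z = 253.
β = 253/135 = 1.87407.

β = 1.8741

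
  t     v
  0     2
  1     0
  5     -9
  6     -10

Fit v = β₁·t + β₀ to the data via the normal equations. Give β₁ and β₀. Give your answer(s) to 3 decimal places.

AᵀA·[β₁, β₀]ᵀ = Aᵀv reads: 62·β₁ + 12·β₀ = -105;  12·β₁ + 4·β₀ = -17.
det = 62·4 − 12² = 104.
β₁ = ((-105)·4 − 12·(-17))/104 = -27/13; β₀ = (62·(-17) − 12·(-105))/104 = 103/52.

β₁ = -2.077, β₀ = 1.981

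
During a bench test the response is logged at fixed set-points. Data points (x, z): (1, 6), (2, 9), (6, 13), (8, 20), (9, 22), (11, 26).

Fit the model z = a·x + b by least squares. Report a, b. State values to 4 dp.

a = 1.9535, b = 3.9535

Normal-equation sums: Σx·x = 307, Σx = 37, Σ1 = 6.
For Aᵀz: Σx·z = 746, Σz = 96.
det = 307·6 − 37² = 473.
a = (746·6 − 37·96)/473 = 84/43; b = (307·96 − 37·746)/473 = 170/43.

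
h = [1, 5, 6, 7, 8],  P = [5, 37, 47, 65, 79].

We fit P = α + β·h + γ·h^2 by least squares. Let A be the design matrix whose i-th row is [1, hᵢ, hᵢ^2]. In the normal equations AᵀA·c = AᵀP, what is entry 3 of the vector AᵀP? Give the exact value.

10863

Entry 3 ↔ basis h^2, so (AᵀP)_{3} = Σᵢ (h^2)·Pᵢ = (1)·(5) + (25)·(37) + (36)·(47) + (49)·(65) + (64)·(79) = 10863.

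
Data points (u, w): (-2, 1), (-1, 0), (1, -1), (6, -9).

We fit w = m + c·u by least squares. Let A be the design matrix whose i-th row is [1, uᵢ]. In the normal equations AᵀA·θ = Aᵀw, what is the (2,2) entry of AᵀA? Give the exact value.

42

Row 2 ↔ basis u, column 2 ↔ basis u, so (AᵀA)_{2,2} = Σᵢ (u)·(u) = (-2)·(-2) + (-1)·(-1) + (1)·(1) + (6)·(6) = 42.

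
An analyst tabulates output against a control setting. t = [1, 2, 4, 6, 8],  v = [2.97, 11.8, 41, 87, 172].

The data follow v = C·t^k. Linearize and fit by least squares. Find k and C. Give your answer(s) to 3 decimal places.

With ln vᵢ as the transformed response and ln tᵢ as the regressor:
Over the data: Σln t = 5.9506, Σ(ln t)² = 9.9367, Σln v = 16.8836, Σln t·ln v = 25.5646.
Normal system: [[9.9367, 5.9506]; [5.9506, 5]]·[k, ln C]ᵀ = [25.5646, 16.8836]ᵀ.
Slope k = (n·Σln t·ln v − Σln t·Σln v)/(n·Σ(ln t)² − (Σln t)²) = (5·25.5646 − 5.9506·16.8836)/14.2736 = 1.91645; ln C = (Σln v − k·Σln t)/n = 1.09591, so C = exp(1.09591) = 2.99190.

k = 1.916, C = 2.992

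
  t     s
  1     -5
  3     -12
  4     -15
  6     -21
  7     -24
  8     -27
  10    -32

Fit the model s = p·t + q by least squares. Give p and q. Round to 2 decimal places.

p = -3.00, q = -2.70

Setting ∂/∂p … = 0 gives: 275·p + 39·q = -931;  39·p + 7·q = -136.
(Σt·t = 275, Σt = 39, Σ1 = 7, Σt·s = -931, Σs = -136.)
Determinant 275·7 − 39² = 404.
p = ((-931)·7 − 39·(-136))/404 = -1213/404; q = (275·(-136) − 39·(-931))/404 = -1091/404.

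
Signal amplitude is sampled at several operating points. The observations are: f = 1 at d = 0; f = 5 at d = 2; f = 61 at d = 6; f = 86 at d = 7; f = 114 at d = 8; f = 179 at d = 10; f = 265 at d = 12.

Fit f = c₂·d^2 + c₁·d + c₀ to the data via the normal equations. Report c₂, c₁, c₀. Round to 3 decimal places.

c₂ = 1.980, c₁ = -1.809, c₀ = 0.928

Entries of XᵀX: Σd^2·d^2 = 38545, Σd^2·d = 3807, Σd^2 = 397, Σd·d = 397, Σd = 45, Σ1 = 7.
And Σd^2·f = 69786, Σd·f = 6860, Σf = 711.
So XᵀX·[c₂, c₁, c₀]ᵀ = Xᵀf: [[38545, 3807, 397]; [3807, 397, 45]; [397, 45, 7]]·[c₂, c₁, c₀]ᵀ = [69786, 6860, 711]ᵀ.
Row-reducing yields c₂ = 350895/177254, c₁ = -320645/177254, c₀ = 1068/1151.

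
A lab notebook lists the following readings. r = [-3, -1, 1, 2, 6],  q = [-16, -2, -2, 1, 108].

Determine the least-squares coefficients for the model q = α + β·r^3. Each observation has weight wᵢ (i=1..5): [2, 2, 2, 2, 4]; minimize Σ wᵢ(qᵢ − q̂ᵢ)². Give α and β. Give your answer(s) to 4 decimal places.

α = -2.3132, β = 0.5106

Entries of AᵀWA: Σwᵢ·1 = 12, Σwᵢ·r^3 = 826, Σwᵢ·r^3·r^3 = 188214.
Right-hand side: Σwᵢ·q = 394, Σwᵢ·r^3·q = 94192.
So AᵀWA·[α, β]ᵀ = AᵀWq: [[12, 826]; [826, 188214]]·[α, β]ᵀ = [394, 94192]ᵀ.
Δ = 12·188214 − 826² = 1576292.
α = (394·188214 − 826·94192)/1576292 = -911569/394073; β = (12·94192 − 826·394)/1576292 = 201215/394073.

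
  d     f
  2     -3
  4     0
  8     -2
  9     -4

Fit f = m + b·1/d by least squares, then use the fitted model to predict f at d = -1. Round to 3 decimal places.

f̂ = -2.561

With design matrix X, XᵀX = [[4, 71/72]; [71/72, 1765/5184]] and Xᵀf = [-9, -79/36]ᵀ.
Δ = 4·(1765/5184) − (71/72)² = 673/1728.
m = ((-9)·(1765/5184) − (71/72)·(-79/36))/(673/1728) = -4667/2019; b = (4·(-79/36) − (71/72)·(-9))/(673/1728) = 168/673.
At d = -1: f̂ = (-4667/2019)·(1) + (168/673)·(-1) = -5171/2019.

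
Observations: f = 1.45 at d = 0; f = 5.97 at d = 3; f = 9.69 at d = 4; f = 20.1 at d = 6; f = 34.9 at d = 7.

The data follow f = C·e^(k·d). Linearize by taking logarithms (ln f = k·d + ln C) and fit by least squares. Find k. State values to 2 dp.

Let Y = ln f. Fitting Y = k·d + ln C by least squares:
Over the data: Σd = 20.0000, Σ(d)² = 110.0000, Σln f = 10.9826, Σd·ln f = 57.3163.
Normal system: [[110.0000, 20.0000]; [20.0000, 5]]·[k, ln C]ᵀ = [57.3163, 10.9826]ᵀ.
Slope k = (n·Σd·ln f − Σd·Σln f)/(n·Σ(d)² − (Σd)²) = (5·57.3163 − 20.0000·10.9826)/150.0000 = 0.44620; ln C = (Σln f − k·Σd)/n = 0.41174.

k = 0.45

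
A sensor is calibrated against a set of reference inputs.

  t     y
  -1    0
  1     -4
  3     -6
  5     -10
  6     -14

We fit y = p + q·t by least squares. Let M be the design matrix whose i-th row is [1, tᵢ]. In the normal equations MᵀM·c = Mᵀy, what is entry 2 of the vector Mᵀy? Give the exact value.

Entry 2 ↔ basis t, so (Mᵀy)_{2} = Σᵢ (t)·yᵢ = (-1)·(0) + (1)·(-4) + (3)·(-6) + (5)·(-10) + (6)·(-14) = -156.

-156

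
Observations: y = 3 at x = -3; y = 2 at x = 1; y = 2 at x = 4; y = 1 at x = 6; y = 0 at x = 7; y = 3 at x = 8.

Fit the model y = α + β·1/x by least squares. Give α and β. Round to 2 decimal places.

α = 1.94, β = -0.47

Sums needed: Σ1 = 6, Σ1/x = 227/168, Σ1/x·1/x = 34925/28224.
Moment sums: Σy = 11, Σ1/x·y = 49/24.
Normal equations: [[6, 227/168]; [227/168, 34925/28224]]·[α, β]ᵀ = [11, 49/24]ᵀ.
Eliminating β: (34925/28224)·(row 1) − (227/168)·(row 2) gives (158021/28224)·α = (34925/28224)·11 − (227/168)·(49/24) = 153157/14112, so α = 306314/158021.
Then β = ((49/24) − (227/168)·(306314/158021))/(34925/28224) = -73752/158021.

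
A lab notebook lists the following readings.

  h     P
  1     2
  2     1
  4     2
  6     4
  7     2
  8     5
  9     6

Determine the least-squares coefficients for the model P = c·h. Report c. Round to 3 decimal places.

Normal-equation sums: Σh·h = 251.
Right-hand side: Σh·P = 144.
Normal equations: [[251]]·[c]ᵀ = [144]ᵀ.
c = 144/251 = 0.573705.

c = 0.574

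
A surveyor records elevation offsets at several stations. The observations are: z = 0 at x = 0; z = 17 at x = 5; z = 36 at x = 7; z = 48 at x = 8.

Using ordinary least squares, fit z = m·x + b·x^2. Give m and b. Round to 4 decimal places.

From the data, Σx·x = 138, Σx·x^2 = 980, Σx^2·x^2 = 7122.
For Mᵀz: Σx·z = 721, Σx^2·z = 5261.
So MᵀM·[m, b]ᵀ = Mᵀz: [[138, 980]; [980, 7122]]·[m, b]ᵀ = [721, 5261]ᵀ.
Eliminating b: 7122·(row 1) − 980·(row 2) gives 22436·m = 7122·721 − 980·5261 = -20818, so m = -10409/11218.
Then b = (5261 − 980·(-10409/11218))/7122 = 9719/11218.

m = -0.9279, b = 0.8664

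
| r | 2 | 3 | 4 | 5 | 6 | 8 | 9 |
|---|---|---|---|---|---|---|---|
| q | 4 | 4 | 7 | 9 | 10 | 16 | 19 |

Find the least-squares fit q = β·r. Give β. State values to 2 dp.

β = 1.92

Sums needed: Σr·r = 235.
Moment sums: Σr·q = 452.
So MᵀM·[β]ᵀ = Mᵀq: [[235]]·[β]ᵀ = [452]ᵀ.
Hence β = 452 / 235 ≈ 1.9234.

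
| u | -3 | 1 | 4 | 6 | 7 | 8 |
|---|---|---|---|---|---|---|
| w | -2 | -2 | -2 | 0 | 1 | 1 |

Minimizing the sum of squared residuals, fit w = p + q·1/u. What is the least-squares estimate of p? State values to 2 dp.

p = -0.51

The normal equations are: 6·p + (227/168)·q = -4;  (227/168)·p + (34925/28224)·q = -263/168.
(Σ1 = 6, Σ1/u = 227/168, Σ1/u·1/u = 34925/28224, Σw = -4, Σ1/u·w = -263/168.)
Determinant 6·(34925/28224) − (227/168)² = 158021/28224.
p = ((-4)·(34925/28224) − (227/168)·(-263/168))/(158021/28224) = -79999/158021; q = (6·(-263/168) − (227/168)·(-4))/(158021/28224) = -112560/158021.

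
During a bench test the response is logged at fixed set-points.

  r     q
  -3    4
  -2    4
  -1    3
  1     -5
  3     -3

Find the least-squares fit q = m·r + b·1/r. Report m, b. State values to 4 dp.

m = -0.8681, b = -3.2330

The normal equations are: 24·m + 5·b = -37;  5·m + (89/36)·b = -37/3.
det = 24·(89/36) − 5² = 103/3.
m = ((-37)·(89/36) − 5·(-37/3))/(103/3) = -1073/1236; b = (24·(-37/3) − 5·(-37))/(103/3) = -333/103.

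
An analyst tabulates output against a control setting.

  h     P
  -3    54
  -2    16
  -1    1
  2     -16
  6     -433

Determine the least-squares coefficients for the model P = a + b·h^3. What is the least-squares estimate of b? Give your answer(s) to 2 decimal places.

b = -2.00

Forming AᵀA = [[5, 188]; [188, 47514]] and AᵀP = [-378, -95243]ᵀ gives AᵀA·[a, b]ᵀ = AᵀP.
det = 5·47514 − 188² = 202226.
a = ((-378)·47514 − 188·(-95243))/202226 = -27304/101113; b = (5·(-95243) − 188·(-378))/202226 = -405151/202226.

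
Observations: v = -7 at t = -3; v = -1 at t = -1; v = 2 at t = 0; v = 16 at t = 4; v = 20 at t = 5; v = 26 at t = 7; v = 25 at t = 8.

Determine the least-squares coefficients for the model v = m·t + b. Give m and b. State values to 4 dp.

m = 3.1497, b = 2.5722

Forming XᵀX = [[164, 20]; [20, 7]] and Xᵀv = [568, 81]ᵀ gives XᵀX·[m, b]ᵀ = Xᵀv.
det = 164·7 − 20² = 748.
m = (568·7 − 20·81)/748 = 589/187; b = (164·81 − 20·568)/748 = 481/187.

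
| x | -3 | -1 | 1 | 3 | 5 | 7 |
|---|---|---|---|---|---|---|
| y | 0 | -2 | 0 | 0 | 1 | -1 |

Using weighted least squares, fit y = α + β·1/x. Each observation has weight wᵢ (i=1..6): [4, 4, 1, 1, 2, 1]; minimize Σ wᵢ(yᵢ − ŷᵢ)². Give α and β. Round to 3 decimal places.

α = -0.179, β = 1.350

Entries of AᵀWA: Σwᵢ·1 = 13, Σwᵢ·1/x = -121/35, Σwᵢ·1/x·1/x = 62357/11025.
Right-hand side: Σwᵢ·y = -7, Σwᵢ·1/x·y = 289/35.
Δ = 13·(62357/11025) − (-121/35)² = 678872/11025.
α = ((-7)·(62357/11025) − (-121/35)·(289/35))/(678872/11025) = -60889/339436; β = (13·(289/35) − (-121/35)·(-7))/(678872/11025) = 458325/339436.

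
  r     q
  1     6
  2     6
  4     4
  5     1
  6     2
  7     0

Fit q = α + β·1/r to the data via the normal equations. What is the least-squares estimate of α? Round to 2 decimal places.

α = 0.85

The normal system MᵀM·[α, β]ᵀ = Mᵀq is [[6, 949/420]; [949/420, 247081/176400]]·[α, β]ᵀ = [19, 158/15]ᵀ.
det = 6·(247081/176400) − (949/420)² = 116377/35280.
α = (19·(247081/176400) − (949/420)·(158/15))/(116377/35280) = 496163/581885; β = (6·(158/15) − (949/420)·19)/(116377/35280) = 715092/116377.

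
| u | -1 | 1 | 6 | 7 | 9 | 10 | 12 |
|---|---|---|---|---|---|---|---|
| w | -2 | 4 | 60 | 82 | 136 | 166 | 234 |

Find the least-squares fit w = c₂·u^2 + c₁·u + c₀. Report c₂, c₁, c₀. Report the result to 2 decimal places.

c₂ = 1.53, c₁ = 1.31, c₀ = -1.06

Entries of AᵀA: Σu^2·u^2 = 40996, Σu^2·u = 4016, Σu^2 = 412, Σu·u = 412, Σu = 44, Σ1 = 7.
Right-hand side: Σu^2·w = 67492, Σu·w = 6632, Σw = 680.
Normal equations: [[40996, 4016, 412]; [4016, 412, 44]; [412, 44, 7]]·[c₂, c₁, c₀]ᵀ = [67492, 6632, 680]ᵀ.
Inverting the 3×3 Gram matrix, [c₂, c₁, c₀]ᵀ = [52111/34083, 44546/34083, -36188/34083]ᵀ.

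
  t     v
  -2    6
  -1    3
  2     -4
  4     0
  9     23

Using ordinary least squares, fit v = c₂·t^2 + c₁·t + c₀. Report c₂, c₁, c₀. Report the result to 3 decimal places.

c₂ = 0.544, c₁ = -2.273, c₀ = -0.470

Setting ∂/∂c₂ … = 0 gives: 6850·c₂ + 792·c₁ + 106·c₀ = 1874;  792·c₂ + 106·c₁ + 12·c₀ = 184;  106·c₂ + 12·c₁ + 5·c₀ = 28.
Row-reducing yields c₂ = 45069/82903, c₁ = -188420/82903, c₀ = -38998/82903.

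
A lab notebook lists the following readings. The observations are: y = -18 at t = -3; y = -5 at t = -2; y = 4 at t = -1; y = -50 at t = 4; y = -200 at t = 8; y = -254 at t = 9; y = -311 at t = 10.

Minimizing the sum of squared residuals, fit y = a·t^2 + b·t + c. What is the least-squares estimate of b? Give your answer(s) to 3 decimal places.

Compute the Gram sums: Σt^2·t^2 = 21011, Σt^2·t = 2269, Σt^2 = 275, Σt·t = 275, Σt = 25, Σ1 = 7.
And Σt^2·y = -65452, Σt·y = -7136, Σy = -834.
Normal equations: [[21011, 2269, 275]; [2269, 275, 25]; [275, 25, 7]]·[a, b, c]ᵀ = [-65452, -7136, -834]ᵀ.
Solving the 3×3 system (Gaussian elimination) gives a = -210163/69902, b = -108569/69902, c = 22559/4993.

b = -1.553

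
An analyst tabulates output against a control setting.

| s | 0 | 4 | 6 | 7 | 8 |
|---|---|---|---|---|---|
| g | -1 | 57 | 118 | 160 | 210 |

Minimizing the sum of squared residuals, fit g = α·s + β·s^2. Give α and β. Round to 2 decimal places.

From the data, Σs·s = 165, Σs·s^2 = 1135, Σs^2·s^2 = 8049.
And Σs·g = 3736, Σs^2·g = 26440.
Normal equations: [[165, 1135]; [1135, 8049]]·[α, β]ᵀ = [3736, 26440]ᵀ.
Determinant 165·8049 − 1135² = 39860.
α = (3736·8049 − 1135·26440)/39860 = 15416/9965; β = (165·26440 − 1135·3736)/39860 = 6112/1993.

α = 1.55, β = 3.07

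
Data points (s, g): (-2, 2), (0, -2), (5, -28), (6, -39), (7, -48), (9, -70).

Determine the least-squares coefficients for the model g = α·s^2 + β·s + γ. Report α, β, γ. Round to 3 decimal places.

α = -0.526, β = -2.876, γ = -1.740

From the data, Σs^2·s^2 = 10899, Σs^2·s = 1405, Σs^2 = 195, Σs·s = 195, Σs = 25, Σ1 = 6.
For Xᵀg: Σs^2·g = -10118, Σs·g = -1344, Σg = -185.
Normal equations: [[10899, 1405, 195]; [1405, 195, 25]; [195, 25, 6]]·[α, β, γ]ᵀ = [-10118, -1344, -185]ᵀ.
Solving the 3×3 system (Gaussian elimination) gives α = -6663/12656, β = -181991/63280, γ = -5505/3164.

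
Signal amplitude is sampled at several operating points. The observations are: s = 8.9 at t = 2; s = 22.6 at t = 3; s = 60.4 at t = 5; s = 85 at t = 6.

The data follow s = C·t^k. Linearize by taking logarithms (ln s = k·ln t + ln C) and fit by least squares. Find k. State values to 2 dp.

k = 2.04

With ln sᵢ as the transformed response and ln tᵢ as the regressor:
Σln t = 5.1930, Σ(ln t)² = 7.4881, Σln s = 13.8476, Σln t·ln s = 19.5011.
Equations: 7.4881·k + 5.1930·ln C = 19.5011;  5.1930·k + 4·ln C = 13.8476.
Δ = 7.4881·4 − (5.1930)² = 2.9856; k = (19.5011·4 − 5.1930·13.8476)/2.9856 = 2.04124, ln C = (7.4881·13.8476 − 5.1930·19.5011)/2.9856 = 0.81189.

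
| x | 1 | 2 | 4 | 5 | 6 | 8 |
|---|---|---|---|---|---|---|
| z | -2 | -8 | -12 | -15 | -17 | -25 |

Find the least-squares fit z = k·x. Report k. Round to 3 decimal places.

Normal-equation sums: Σx·x = 146.
And Σx·z = -443.
So MᵀM·[k]ᵀ = Mᵀz: [[146]]·[k]ᵀ = [-443]ᵀ.
k = (-443)/146 = -3.03425.

k = -3.034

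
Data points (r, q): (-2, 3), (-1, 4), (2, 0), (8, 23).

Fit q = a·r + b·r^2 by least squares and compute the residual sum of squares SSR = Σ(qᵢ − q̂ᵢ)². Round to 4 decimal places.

The normal system MᵀM·[a, b]ᵀ = Mᵀq is [[73, 511]; [511, 4129]]·[a, b]ᵀ = [174, 1488]ᵀ.
Eliminating b: 4129·(row 1) − 511·(row 2) gives 40296·a = 4129·174 − 511·1488 = -41922, so a = -6987/6716.
Then b = (1488 − 511·(-6987/6716))/4129 = 45/92.
Residuals: -3483/3358, 4148/1679, 417/3358, 31/1679; SSR = 24161/3358.

SSR = 7.1951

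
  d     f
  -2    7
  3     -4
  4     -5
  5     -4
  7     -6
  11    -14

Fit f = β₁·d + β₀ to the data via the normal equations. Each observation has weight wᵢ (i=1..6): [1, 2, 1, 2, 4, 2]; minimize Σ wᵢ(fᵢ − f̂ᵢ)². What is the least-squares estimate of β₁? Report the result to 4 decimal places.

β₁ = -1.4218

From the data, Σwᵢ·d·d = 526, Σwᵢ·d = 68, Σwᵢ·1 = 12.
Moment sums: Σwᵢ·d·f = -574, Σwᵢ·f = -66.
XᵀWX·[β₁, β₀]ᵀ = XᵀWf becomes [[526, 68]; [68, 12]]·[β₁, β₀]ᵀ = [-574, -66]ᵀ.
Eliminating β₀: 12·(row 1) − 68·(row 2) gives 1688·β₁ = 12·(-574) − 68·(-66) = -2400, so β₁ = -300/211.
Then β₀ = ((-66) − 68·(-300/211))/12 = 1079/422.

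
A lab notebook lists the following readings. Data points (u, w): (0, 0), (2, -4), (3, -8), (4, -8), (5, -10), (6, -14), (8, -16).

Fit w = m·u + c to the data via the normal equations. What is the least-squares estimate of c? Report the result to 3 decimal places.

Sums needed: Σu·u = 154, Σu = 28, Σ1 = 7.
Right-hand side: Σu·w = -326, Σw = -60.
Normal equations: [[154, 28]; [28, 7]]·[m, c]ᵀ = [-326, -60]ᵀ.
Eliminating c: 7·(row 1) − 28·(row 2) gives 294·m = 7·(-326) − 28·(-60) = -602, so m = -43/21.
Then c = ((-60) − 28·(-43/21))/7 = -8/21.

c = -0.381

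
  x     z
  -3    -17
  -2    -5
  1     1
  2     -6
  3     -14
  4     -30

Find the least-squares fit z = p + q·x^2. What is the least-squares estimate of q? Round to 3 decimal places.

Sums needed: Σ1 = 6, Σx^2 = 43, Σx^2·x^2 = 451.
Right-hand side: Σz = -71, Σx^2·z = -802.
So MᵀM·[p, q]ᵀ = Mᵀz: [[6, 43]; [43, 451]]·[p, q]ᵀ = [-71, -802]ᵀ.
det = 6·451 − 43² = 857.
p = ((-71)·451 − 43·(-802))/857 = 2465/857; q = (6·(-802) − 43·(-71))/857 = -1759/857.

q = -2.053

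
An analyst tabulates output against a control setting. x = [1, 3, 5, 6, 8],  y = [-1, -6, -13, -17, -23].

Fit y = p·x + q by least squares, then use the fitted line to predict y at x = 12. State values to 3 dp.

ŷ = -35.822

Setting ∂/∂p … = 0 gives: 135·p + 23·q = -370;  23·p + 5·q = -60.
(Σx·x = 135, Σx = 23, Σ1 = 5, Σx·y = -370, Σy = -60.)
det = 135·5 − 23² = 146.
p = ((-370)·5 − 23·(-60))/146 = -235/73; q = (135·(-60) − 23·(-370))/146 = 205/73.
At x = 12: ŷ = (-235/73)·(12) + (205/73)·(1) = -2615/73.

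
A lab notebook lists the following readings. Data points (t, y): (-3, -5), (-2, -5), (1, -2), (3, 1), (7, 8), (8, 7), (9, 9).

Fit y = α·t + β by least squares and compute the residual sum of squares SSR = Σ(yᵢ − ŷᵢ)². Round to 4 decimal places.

Entries of MᵀM: Σt·t = 217, Σt = 23, Σ1 = 7.
For Mᵀy: Σt·y = 219, Σy = 13.
Eliminating β: 7·(row 1) − 23·(row 2) gives 990·α = 7·219 − 23·13 = 1234, so α = 617/495.
Then β = (13 − 23·(617/495))/7 = -1108/495.
Residuals: 44/45, -133/495, -499/495, -248/495, 749/495, -11/15, 2/99; SSR = 2536/495.

SSR = 5.1232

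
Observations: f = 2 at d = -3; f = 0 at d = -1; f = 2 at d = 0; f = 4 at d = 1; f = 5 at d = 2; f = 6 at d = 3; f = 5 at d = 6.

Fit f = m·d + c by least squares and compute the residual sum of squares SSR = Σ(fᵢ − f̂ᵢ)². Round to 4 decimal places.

SSR = 11.6629

With design matrix X, XᵀX = [[60, 8]; [8, 7]] and Xᵀf = [56, 24]ᵀ.
Determinant 60·7 − 8² = 356.
m = (56·7 − 8·24)/356 = 50/89; c = (60·24 − 8·56)/356 = 248/89.
Residuals: 80/89, -198/89, -70/89, 58/89, 97/89, 136/89, -103/89; SSR = 1038/89.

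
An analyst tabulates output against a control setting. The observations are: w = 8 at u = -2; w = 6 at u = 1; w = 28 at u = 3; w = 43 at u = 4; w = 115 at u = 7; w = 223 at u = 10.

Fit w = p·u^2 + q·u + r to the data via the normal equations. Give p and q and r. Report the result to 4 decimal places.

Entries of MᵀM: Σu^2·u^2 = 12755, Σu^2·u = 1427, Σu^2 = 179, Σu·u = 179, Σu = 23, Σ1 = 6.
And Σu^2·w = 28913, Σu·w = 3281, Σw = 423.
So MᵀM·[p, q, r]ᵀ = Mᵀw: [[12755, 1427, 179]; [1427, 179, 23]; [179, 23, 6]]·[p, q, r]ᵀ = [28913, 3281, 423]ᵀ.
Row-reducing yields p = 12529/6234, q = 58537/31170, r = 17364/5195.

p = 2.0098, q = 1.8780, r = 3.3424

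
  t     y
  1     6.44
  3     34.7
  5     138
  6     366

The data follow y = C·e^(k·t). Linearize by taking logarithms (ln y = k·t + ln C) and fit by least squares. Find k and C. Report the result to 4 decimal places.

Linearized form: ln y = k·t + ln C. From the 4 transformed points,
Over the data: Σt = 15.0000, Σ(t)² = 71.0000, Σln y = 16.2392, Σt·ln y = 72.5548.
Normal system: [[71.0000, 15.0000]; [15.0000, 4]]·[k, ln C]ᵀ = [72.5548, 16.2392]ᵀ.
Slope k = (n·Σt·ln y − Σt·Σln y)/(n·Σ(t)² − (Σt)²) = (4·72.5548 − 15.0000·16.2392)/59.0000 = 0.79037; ln C = (Σln y − k·Σt)/n = 1.09589, so C = exp(1.09589) = 2.99186.

k = 0.7904, C = 2.9919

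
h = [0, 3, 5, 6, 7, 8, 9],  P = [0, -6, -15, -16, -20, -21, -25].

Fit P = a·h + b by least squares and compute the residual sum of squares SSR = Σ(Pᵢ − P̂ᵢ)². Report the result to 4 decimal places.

SSR = 7.8812

Setting ∂/∂a … = 0 gives: 264·a + 38·b = -722;  38·a + 7·b = -103.
(Σh·h = 264, Σh = 38, Σ1 = 7, Σh·P = -722, ΣP = -103.)
Eliminating b: 7·(row 1) − 38·(row 2) gives 404·a = 7·(-722) − 38·(-103) = -1140, so a = -285/101.
Then b = ((-103) − 38·(-285/101))/7 = 61/101.
Residuals: -61/101, 188/101, -151/101, 33/101, -86/101, 98/101, -21/101; SSR = 796/101.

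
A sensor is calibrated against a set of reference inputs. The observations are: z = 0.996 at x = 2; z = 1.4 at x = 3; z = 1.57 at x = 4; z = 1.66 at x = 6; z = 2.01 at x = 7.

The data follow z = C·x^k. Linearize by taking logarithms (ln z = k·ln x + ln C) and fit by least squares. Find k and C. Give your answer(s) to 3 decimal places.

Let Y = ln z. Fitting Y = k·ln x + ln C by least squares:
Σln x = 6.9157, Σ(ln x)² = 10.6062, Σln z = 1.9885, Σln x·ln z = 3.2588.
Equations: 10.6062·k + 6.9157·ln C = 3.2588;  6.9157·k + 5·ln C = 1.9885.
Slope k = (n·Σln x·ln z − Σln x·Σln z)/(n·Σ(ln x)² − (Σln x)²) = (5·3.2588 − 6.9157·1.9885)/5.2037 = 0.48853; ln C = (Σln z − k·Σln x)/n = -0.27801, so C = exp(-0.27801) = 0.75729.

k = 0.489, C = 0.757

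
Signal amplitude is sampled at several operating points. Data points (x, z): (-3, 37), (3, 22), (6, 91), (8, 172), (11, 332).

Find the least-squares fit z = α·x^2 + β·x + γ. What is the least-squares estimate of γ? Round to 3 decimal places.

Normal-equation sums: Σx^2·x^2 = 20195, Σx^2·x = 2059, Σx^2 = 239, Σx·x = 239, Σx = 25, Σ1 = 5.
Moment sums: Σx^2·z = 54987, Σx·z = 5529, Σz = 654.
Inverting the 3×3 Gram matrix, [α, β, γ]ᵀ = [16089/5414, -14655/5414, 6186/2707]ᵀ.

γ = 2.285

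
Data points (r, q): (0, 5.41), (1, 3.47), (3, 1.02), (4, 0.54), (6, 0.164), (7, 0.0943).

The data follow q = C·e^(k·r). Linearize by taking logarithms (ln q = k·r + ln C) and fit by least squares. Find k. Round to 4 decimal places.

Taking logs, ln q = k·r + ln C, so regress ln q on r.
AᵀA = [[111.0000, 21.0000]; [21.0000, 6]], rhs = [-28.5374, -1.8331]ᵀ  (here Σr = 21.0000, Σ(r)² = 111.0000, Σln q = -1.8331, Σr·ln q = -28.5374).
Δ = 111.0000·6 − (21.0000)² = 225.0000; k = (-28.5374·6 − 21.0000·-1.8331)/225.0000 = -0.58990, ln C = (111.0000·-1.8331 − 21.0000·-28.5374)/225.0000 = 1.75914.

k = -0.5899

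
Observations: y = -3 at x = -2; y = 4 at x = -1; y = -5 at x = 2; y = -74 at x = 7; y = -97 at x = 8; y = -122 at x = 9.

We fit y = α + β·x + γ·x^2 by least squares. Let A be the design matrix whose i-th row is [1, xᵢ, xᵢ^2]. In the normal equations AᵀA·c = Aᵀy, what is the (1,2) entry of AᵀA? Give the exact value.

23

Row 1 ↔ basis 1, column 2 ↔ basis x, so (AᵀA)_{1,2} = Σᵢ x = (1)·(-2) + (1)·(-1) + (1)·(2) + (1)·(7) + (1)·(8) + (1)·(9) = 23.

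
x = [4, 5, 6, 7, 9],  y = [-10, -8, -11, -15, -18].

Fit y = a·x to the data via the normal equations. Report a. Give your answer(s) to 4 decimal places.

From the data, Σx·x = 207.
And Σx·y = -413.
AᵀA·[a]ᵀ = Aᵀy becomes [[207]]·[a]ᵀ = [-413]ᵀ.
a = (-413)/207 = -1.99517.

a = -1.9952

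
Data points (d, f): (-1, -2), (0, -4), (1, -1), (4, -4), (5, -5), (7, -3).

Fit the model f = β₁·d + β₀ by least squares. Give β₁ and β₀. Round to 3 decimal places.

Compute the Gram sums: Σd·d = 92, Σd = 16, Σ1 = 6.
Moment sums: Σd·f = -61, Σf = -19.
So AᵀA·[β₁, β₀]ᵀ = Aᵀf: [[92, 16]; [16, 6]]·[β₁, β₀]ᵀ = [-61, -19]ᵀ.
Eliminating β₀: 6·(row 1) − 16·(row 2) gives 296·β₁ = 6·(-61) − 16·(-19) = -62, so β₁ = -31/148.
Then β₀ = ((-19) − 16·(-31/148))/6 = -193/74.

β₁ = -0.209, β₀ = -2.608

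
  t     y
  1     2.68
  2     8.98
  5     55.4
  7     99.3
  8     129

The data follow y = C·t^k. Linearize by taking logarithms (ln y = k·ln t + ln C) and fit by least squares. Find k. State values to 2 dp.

Linearized form: ln y = k·ln t + ln C. From the 5 transformed points,
Σln t = 6.3279, Σ(ln t)² = 11.1814, Σln y = 16.6534, Σln t·ln y = 27.0359.
Equations: 11.1814·k + 6.3279·ln C = 27.0359;  6.3279·k + 5·ln C = 16.6534.
Δ = 11.1814·5 − (6.3279)² = 15.8642; k = (27.0359·5 − 6.3279·16.6534)/15.8642 = 1.87835, ln C = (11.1814·16.6534 − 6.3279·27.0359)/15.8642 = 0.95346.

k = 1.88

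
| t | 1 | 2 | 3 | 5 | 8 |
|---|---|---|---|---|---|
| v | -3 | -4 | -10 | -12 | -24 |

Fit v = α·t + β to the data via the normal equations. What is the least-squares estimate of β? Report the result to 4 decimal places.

Entries of MᵀM: Σt·t = 103, Σt = 19, Σ1 = 5.
Right-hand side: Σt·v = -293, Σv = -53.
MᵀM·[α, β]ᵀ = Mᵀv becomes [[103, 19]; [19, 5]]·[α, β]ᵀ = [-293, -53]ᵀ.
Δ = 103·5 − 19² = 154.
α = ((-293)·5 − 19·(-53))/154 = -229/77; β = (103·(-53) − 19·(-293))/154 = 54/77.

β = 0.7013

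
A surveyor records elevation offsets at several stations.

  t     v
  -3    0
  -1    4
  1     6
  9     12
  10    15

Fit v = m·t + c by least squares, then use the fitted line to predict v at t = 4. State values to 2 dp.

Compute the Gram sums: Σt·t = 192, Σt = 16, Σ1 = 5.
And Σt·v = 260, Σv = 37.
Normal equations: [[192, 16]; [16, 5]]·[m, c]ᵀ = [260, 37]ᵀ.
Δ = 192·5 − 16² = 704.
m = (260·5 − 16·37)/704 = 177/176; c = (192·37 − 16·260)/704 = 46/11.
At t = 4: v̂ = (177/176)·(4) + (46/11)·(1) = 361/44.

v̂ = 8.20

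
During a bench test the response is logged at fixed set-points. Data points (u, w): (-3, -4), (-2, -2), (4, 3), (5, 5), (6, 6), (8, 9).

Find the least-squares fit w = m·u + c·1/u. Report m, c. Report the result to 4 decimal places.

m = 1.0546, c = -0.2357

Entries of MᵀM: Σu·u = 154, Σu·1/u = 6, Σ1/u·1/u = 7301/14400.
Moment sums: Σu·w = 161, Σ1/u·w = 149/24.
Normal equations: [[154, 6]; [6, 7301/14400]]·[m, c]ᵀ = [161, 149/24]ᵀ.
Δ = 154·(7301/14400) − 6² = 302977/7200.
m = (161·(7301/14400) − 6·(149/24))/(302977/7200) = 639061/605954; c = (154·(149/24) − 6·161)/(302977/7200) = -71400/302977.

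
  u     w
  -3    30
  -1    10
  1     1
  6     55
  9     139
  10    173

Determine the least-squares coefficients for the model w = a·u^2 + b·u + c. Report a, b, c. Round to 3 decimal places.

a = 2.041, b = -3.339, c = 2.699

XᵀX·[a, b, c]ᵀ = Xᵀw reads: 17940·a + 1918·b + 228·c = 30820;  1918·a + 228·b + 22·c = 3212;  228·a + 22·b + 6·c = 408.
Row-reducing yields a = 299884/146955, b = -163574/48985, c = 396662/146955.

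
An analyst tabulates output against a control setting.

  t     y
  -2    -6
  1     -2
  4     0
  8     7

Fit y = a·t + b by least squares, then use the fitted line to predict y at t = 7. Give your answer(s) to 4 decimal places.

ŷ = 5.0868

MᵀM·[a, b]ᵀ = Mᵀy reads: 85·a + 11·b = 66;  11·a + 4·b = -1.
Δ = 85·4 − 11² = 219.
a = (66·4 − 11·(-1))/219 = 275/219; b = (85·(-1) − 11·66)/219 = -811/219.
At t = 7: ŷ = (275/219)·(7) + (-811/219)·(1) = 1114/219.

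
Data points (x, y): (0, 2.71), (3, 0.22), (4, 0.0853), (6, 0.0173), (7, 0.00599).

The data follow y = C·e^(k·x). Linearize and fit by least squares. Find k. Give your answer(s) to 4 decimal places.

k = -0.8647

With ln yᵢ as the transformed response and xᵢ as the regressor:
Sums: Σx = 20.0000, Σ(x)² = 110.0000, Σln y = -12.1535, Σx·ln y = -74.5546.
Normal system: [[110.0000, 20.0000]; [20.0000, 5]]·[k, ln C]ᵀ = [-74.5546, -12.1535]ᵀ.
Solving (det = 150.0000): k = -0.86469, ln C = 1.02807.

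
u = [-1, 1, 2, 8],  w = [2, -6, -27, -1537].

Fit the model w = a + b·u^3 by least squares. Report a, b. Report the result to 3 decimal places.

Compute the Gram sums: Σ1 = 4, Σu^3 = 520, Σu^3·u^3 = 262210.
For Aᵀw: Σw = -1568, Σu^3·w = -787168.
Determinant 4·262210 − 520² = 778440.
a = ((-1568)·262210 − 520·(-787168))/778440 = -3496/1497; b = (4·(-787168) − 520·(-1568))/778440 = -291664/97305.

a = -2.335, b = -2.997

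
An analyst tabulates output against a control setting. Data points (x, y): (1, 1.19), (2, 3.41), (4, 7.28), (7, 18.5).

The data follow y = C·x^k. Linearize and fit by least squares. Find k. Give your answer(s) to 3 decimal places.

k = 1.373

Taking logs, ln y = k·ln x + ln C, so regress ln y on ln x.
Σln x = 4.0254, Σ(ln x)² = 6.1888, Σln y = 6.3036, Σln x·ln y = 9.2800.
Normal system: [[6.1888, 4.0254]; [4.0254, 4]]·[k, ln C]ᵀ = [9.2800, 6.3036]ᵀ.
Slope k = (n·Σln x·ln y − Σln x·Σln y)/(n·Σ(ln x)² − (Σln x)²) = (4·9.2800 − 4.0254·6.3036)/8.5519 = 1.37349; ln C = (Σln y − k·Σln x)/n = 0.19370.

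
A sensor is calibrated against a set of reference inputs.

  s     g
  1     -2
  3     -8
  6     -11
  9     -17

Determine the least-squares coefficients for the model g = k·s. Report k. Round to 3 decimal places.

k = -1.929

MᵀM·[k]ᵀ = Mᵀg reads: 127·k = -245.
Hence k = -245 / 127 ≈ -1.92913.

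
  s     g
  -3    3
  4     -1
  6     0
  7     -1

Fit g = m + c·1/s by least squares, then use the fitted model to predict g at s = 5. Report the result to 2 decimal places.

ĝ = -0.74

With design matrix M, MᵀM = [[4, 19/84]; [19/84, 1565/7056]] and Mᵀg = [1, -39/28]ᵀ.
Δ = 4·(1565/7056) − (19/84)² = 5899/7056.
m = (1·(1565/7056) − (19/84)·(-39/28))/(5899/7056) = 3788/5899; c = (4·(-39/28) − (19/84)·1)/(5899/7056) = -40908/5899.
At s = 5: ĝ = (3788/5899)·(1) + (-40908/5899)·(1/5) = -21968/29495.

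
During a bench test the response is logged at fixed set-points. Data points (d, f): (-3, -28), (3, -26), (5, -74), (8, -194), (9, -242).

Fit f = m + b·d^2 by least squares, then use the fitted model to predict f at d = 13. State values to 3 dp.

f̂ = -507.661

Setting ∂/∂m … = 0 gives: 5·m + 188·b = -564;  188·m + 11444·b = -34354.
(Σ1 = 5, Σd^2 = 188, Σd^2·d^2 = 11444, Σf = -564, Σd^2·f = -34354.)
Δ = 5·11444 − 188² = 21876.
m = ((-564)·11444 − 188·(-34354))/21876 = 1034/5469; b = (5·(-34354) − 188·(-564))/21876 = -32869/10938.
At d = 13: f̂ = (1034/5469)·(1) + (-32869/10938)·(169) = -1850931/3646.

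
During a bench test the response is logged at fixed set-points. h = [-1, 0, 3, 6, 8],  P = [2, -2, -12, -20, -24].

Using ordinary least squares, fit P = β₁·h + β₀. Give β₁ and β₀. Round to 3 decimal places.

The normal system MᵀM·[β₁, β₀]ᵀ = MᵀP is [[110, 16]; [16, 5]]·[β₁, β₀]ᵀ = [-350, -56]ᵀ.
Eliminating β₀: 5·(row 1) − 16·(row 2) gives 294·β₁ = 5·(-350) − 16·(-56) = -854, so β₁ = -61/21.
Then β₀ = ((-56) − 16·(-61/21))/5 = -40/21.

β₁ = -2.905, β₀ = -1.905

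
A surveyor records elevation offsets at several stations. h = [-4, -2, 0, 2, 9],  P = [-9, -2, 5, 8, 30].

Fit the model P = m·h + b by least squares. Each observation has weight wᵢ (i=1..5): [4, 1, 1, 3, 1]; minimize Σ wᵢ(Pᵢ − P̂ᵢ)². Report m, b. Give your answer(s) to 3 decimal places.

m = 2.950, b = 2.985

The normal system AᵀWA·[m, b]ᵀ = AᵀWP is [[161, -3]; [-3, 10]]·[m, b]ᵀ = [466, 21]ᵀ.
Determinant 161·10 − (-3)² = 1601.
m = (466·10 − (-3)·21)/1601 = 4723/1601; b = (161·21 − (-3)·466)/1601 = 4779/1601.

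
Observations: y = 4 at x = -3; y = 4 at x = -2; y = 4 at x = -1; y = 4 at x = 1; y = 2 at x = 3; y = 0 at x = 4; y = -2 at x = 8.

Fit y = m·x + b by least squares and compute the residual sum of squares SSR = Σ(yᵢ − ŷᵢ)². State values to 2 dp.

With design matrix A, AᵀA = [[104, 10]; [10, 7]] and Aᵀy = [-30, 16]ᵀ.
Eliminating b: 7·(row 1) − 10·(row 2) gives 628·m = 7·(-30) − 10·16 = -370, so m = -185/314.
Then b = (16 − 10·(-185/314))/7 = 491/157.
Residuals: -281/314, -48/157, 89/314, 459/314, 201/314, -121/157, -65/157; SSR = 673/157.

SSR = 4.29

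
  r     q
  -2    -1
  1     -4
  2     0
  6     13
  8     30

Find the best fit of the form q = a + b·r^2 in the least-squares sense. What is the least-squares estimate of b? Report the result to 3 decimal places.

Sums needed: Σ1 = 5, Σr^2 = 109, Σr^2·r^2 = 5425.
And Σq = 38, Σr^2·q = 2380.
det = 5·5425 − 109² = 15244.
a = (38·5425 − 109·2380)/15244 = -26635/7622; b = (5·2380 − 109·38)/15244 = 3879/7622.

b = 0.509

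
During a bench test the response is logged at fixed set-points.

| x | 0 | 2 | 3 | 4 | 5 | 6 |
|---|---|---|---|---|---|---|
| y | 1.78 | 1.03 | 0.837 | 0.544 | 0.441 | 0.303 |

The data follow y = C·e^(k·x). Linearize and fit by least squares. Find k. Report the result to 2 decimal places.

k = -0.29

With ln yᵢ as the transformed response and xᵢ as the regressor:
Sums: Σx = 20.0000, Σ(x)² = 90.0000, Σln y = -2.1933, Σx·ln y = -14.1676.
Normal system: [[90.0000, 20.0000]; [20.0000, 6]]·[k, ln C]ᵀ = [-14.1676, -2.1933]ᵀ.
Slope k = (n·Σx·ln y − Σx·Σln y)/(n·Σ(x)² − (Σx)²) = (6·-14.1676 − 20.0000·-2.1933)/140.0000 = -0.29385; ln C = (Σln y − k·Σx)/n = 0.61396.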